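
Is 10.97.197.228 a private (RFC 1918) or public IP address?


RFC 1918 private ranges:
  10.0.0.0/8 (10.0.0.0 - 10.255.255.255)
  172.16.0.0/12 (172.16.0.0 - 172.31.255.255)
  192.168.0.0/16 (192.168.0.0 - 192.168.255.255)
Private (in 10.0.0.0/8)


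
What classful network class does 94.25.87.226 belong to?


First octet: 94
Binary: 01011110
0xxxxxxx -> Class A (1-126)
Class A, default mask 255.0.0.0 (/8)


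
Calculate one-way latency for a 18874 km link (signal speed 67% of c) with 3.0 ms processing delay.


Speed = 0.67 * 3e5 km/s = 201000 km/s
Propagation delay = 18874 / 201000 = 0.0939 s = 93.9005 ms
Processing delay = 3.0 ms
Total one-way latency = 96.9005 ms


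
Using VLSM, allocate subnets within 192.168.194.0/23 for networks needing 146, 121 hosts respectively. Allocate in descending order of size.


146 hosts -> /24 (254 usable): 192.168.194.0/24
121 hosts -> /25 (126 usable): 192.168.195.0/25
Allocation: 192.168.194.0/24 (146 hosts, 254 usable); 192.168.195.0/25 (121 hosts, 126 usable)


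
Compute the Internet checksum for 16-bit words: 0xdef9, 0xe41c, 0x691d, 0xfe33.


Sum all words (with carry folding):
+ 0xdef9 = 0xdef9
+ 0xe41c = 0xc316
+ 0x691d = 0x2c34
+ 0xfe33 = 0x2a68
One's complement: ~0x2a68
Checksum = 0xd597


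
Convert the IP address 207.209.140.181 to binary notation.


207 = 11001111
209 = 11010001
140 = 10001100
181 = 10110101
Binary: 11001111.11010001.10001100.10110101


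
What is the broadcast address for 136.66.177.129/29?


Network: 136.66.177.128/29
Host bits = 3
Set all host bits to 1:
Broadcast: 136.66.177.135


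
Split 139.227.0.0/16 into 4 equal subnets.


New prefix = 16 + 2 = 18
Each subnet has 16384 addresses
  139.227.0.0/18
  139.227.64.0/18
  139.227.128.0/18
  139.227.192.0/18
Subnets: 139.227.0.0/18, 139.227.64.0/18, 139.227.128.0/18, 139.227.192.0/18


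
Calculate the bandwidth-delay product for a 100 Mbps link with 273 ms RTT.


BDP = bandwidth * RTT
= 100 Mbps * 273 ms
= 100 * 1e6 * 273 / 1000 bits
= 27300000 bits
= 3412500 bytes
= 3332.5195 KB
BDP = 27300000 bits (3412500 bytes)


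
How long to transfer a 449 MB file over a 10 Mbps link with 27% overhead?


Effective throughput = 10 * (1 - 27/100) = 7.3 Mbps
File size in Mb = 449 * 8 = 3592 Mb
Time = 3592 / 7.3
Time = 492.0548 seconds


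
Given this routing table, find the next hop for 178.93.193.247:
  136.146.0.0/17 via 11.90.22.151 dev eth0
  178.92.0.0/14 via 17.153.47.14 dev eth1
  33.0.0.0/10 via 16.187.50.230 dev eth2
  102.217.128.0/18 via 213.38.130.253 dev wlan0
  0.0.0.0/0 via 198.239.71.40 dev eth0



Longest prefix match for 178.93.193.247:
  /17 136.146.0.0: no
  /14 178.92.0.0: MATCH
  /10 33.0.0.0: no
  /18 102.217.128.0: no
  /0 0.0.0.0: MATCH
Selected: next-hop 17.153.47.14 via eth1 (matched /14)


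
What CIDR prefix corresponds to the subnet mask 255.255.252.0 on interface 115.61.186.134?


Binary: 11111111.11111111.11111100.00000000
Count leading 1s
Prefix: /22


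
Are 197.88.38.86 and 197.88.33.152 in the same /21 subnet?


Mask: 255.255.248.0
197.88.38.86 AND mask = 197.88.32.0
197.88.33.152 AND mask = 197.88.32.0
Yes, same subnet (197.88.32.0)


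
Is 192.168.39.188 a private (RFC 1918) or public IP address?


RFC 1918 private ranges:
  10.0.0.0/8 (10.0.0.0 - 10.255.255.255)
  172.16.0.0/12 (172.16.0.0 - 172.31.255.255)
  192.168.0.0/16 (192.168.0.0 - 192.168.255.255)
Private (in 192.168.0.0/16)


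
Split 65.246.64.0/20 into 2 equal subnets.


New prefix = 20 + 1 = 21
Each subnet has 2048 addresses
  65.246.64.0/21
  65.246.72.0/21
Subnets: 65.246.64.0/21, 65.246.72.0/21


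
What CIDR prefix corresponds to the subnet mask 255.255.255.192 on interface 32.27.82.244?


Binary: 11111111.11111111.11111111.11000000
Count leading 1s
Prefix: /26


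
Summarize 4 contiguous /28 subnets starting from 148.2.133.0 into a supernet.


Original prefix: /28
Number of subnets: 4 = 2^2
New prefix = 28 - 2 = 26
Supernet: 148.2.133.0/26


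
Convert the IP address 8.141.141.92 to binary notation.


8 = 00001000
141 = 10001101
141 = 10001101
92 = 01011100
Binary: 00001000.10001101.10001101.01011100


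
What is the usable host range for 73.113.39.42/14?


Network: 73.112.0.0
Broadcast: 73.115.255.255
First usable = network + 1
Last usable = broadcast - 1
Range: 73.112.0.1 to 73.115.255.254


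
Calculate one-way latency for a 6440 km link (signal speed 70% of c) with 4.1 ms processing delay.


Speed = 0.7 * 3e5 km/s = 210000 km/s
Propagation delay = 6440 / 210000 = 0.0307 s = 30.6667 ms
Processing delay = 4.1 ms
Total one-way latency = 34.7667 ms


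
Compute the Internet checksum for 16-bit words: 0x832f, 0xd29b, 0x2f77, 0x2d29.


Sum all words (with carry folding):
+ 0x832f = 0x832f
+ 0xd29b = 0x55cb
+ 0x2f77 = 0x8542
+ 0x2d29 = 0xb26b
One's complement: ~0xb26b
Checksum = 0x4d94


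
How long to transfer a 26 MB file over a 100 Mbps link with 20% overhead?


Effective throughput = 100 * (1 - 20/100) = 80 Mbps
File size in Mb = 26 * 8 = 208 Mb
Time = 208 / 80
Time = 2.6 seconds


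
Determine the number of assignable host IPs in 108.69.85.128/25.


Host bits = 32 - 25 = 7
Total addresses = 2^7 = 128
Usable = total - 2 (network and broadcast)
Usable hosts: 126


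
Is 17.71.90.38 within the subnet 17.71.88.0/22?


Subnet network: 17.71.88.0
Test IP AND mask: 17.71.88.0
Yes, 17.71.90.38 is in 17.71.88.0/22


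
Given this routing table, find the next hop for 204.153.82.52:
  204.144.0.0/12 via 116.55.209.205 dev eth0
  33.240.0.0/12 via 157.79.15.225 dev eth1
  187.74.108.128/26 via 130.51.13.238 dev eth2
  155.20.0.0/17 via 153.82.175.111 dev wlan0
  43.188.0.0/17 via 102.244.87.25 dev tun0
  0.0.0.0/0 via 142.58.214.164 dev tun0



Longest prefix match for 204.153.82.52:
  /12 204.144.0.0: MATCH
  /12 33.240.0.0: no
  /26 187.74.108.128: no
  /17 155.20.0.0: no
  /17 43.188.0.0: no
  /0 0.0.0.0: MATCH
Selected: next-hop 116.55.209.205 via eth0 (matched /12)


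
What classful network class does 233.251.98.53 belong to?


First octet: 233
Binary: 11101001
1110xxxx -> Class D (224-239)
Class D (multicast), default mask N/A


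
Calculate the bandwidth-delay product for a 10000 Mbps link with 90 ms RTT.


BDP = bandwidth * RTT
= 10000 Mbps * 90 ms
= 10000 * 1e6 * 90 / 1000 bits
= 900000000 bits
= 112500000 bytes
= 109863.2812 KB
BDP = 900000000 bits (112500000 bytes)


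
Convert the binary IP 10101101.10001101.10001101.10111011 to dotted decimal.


10101101 = 173
10001101 = 141
10001101 = 141
10111011 = 187
IP: 173.141.141.187


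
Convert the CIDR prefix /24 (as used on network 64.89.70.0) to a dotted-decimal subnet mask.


/24 means 24 network bits, 8 host bits
Binary: 11111111111111111111111100000000
Mask: 255.255.255.0


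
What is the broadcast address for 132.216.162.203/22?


Network: 132.216.160.0/22
Host bits = 10
Set all host bits to 1:
Broadcast: 132.216.163.255


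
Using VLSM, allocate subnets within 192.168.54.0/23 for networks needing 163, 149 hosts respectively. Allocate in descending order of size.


163 hosts -> /24 (254 usable): 192.168.54.0/24
149 hosts -> /24 (254 usable): 192.168.55.0/24
Allocation: 192.168.54.0/24 (163 hosts, 254 usable); 192.168.55.0/24 (149 hosts, 254 usable)


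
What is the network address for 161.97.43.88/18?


IP:   10100001.01100001.00101011.01011000
Mask: 11111111.11111111.11000000.00000000
AND operation:
Net:  10100001.01100001.00000000.00000000
Network: 161.97.0.0/18


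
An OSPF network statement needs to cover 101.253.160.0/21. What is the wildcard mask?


Subnet mask: 255.255.248.0
Wildcard = 255.255.255.255 - subnet mask
255 - 255 = 0
255 - 255 = 0
255 - 248 = 7
255 - 0 = 255
Wildcard: 0.0.7.255


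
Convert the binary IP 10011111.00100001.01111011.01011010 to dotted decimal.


10011111 = 159
00100001 = 33
01111011 = 123
01011010 = 90
IP: 159.33.123.90


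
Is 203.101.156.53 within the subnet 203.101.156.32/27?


Subnet network: 203.101.156.32
Test IP AND mask: 203.101.156.32
Yes, 203.101.156.53 is in 203.101.156.32/27


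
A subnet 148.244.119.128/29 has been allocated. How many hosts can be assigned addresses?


Host bits = 32 - 29 = 3
Total addresses = 2^3 = 8
Usable = total - 2 (network and broadcast)
Usable hosts: 6


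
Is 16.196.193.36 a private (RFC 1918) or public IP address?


RFC 1918 private ranges:
  10.0.0.0/8 (10.0.0.0 - 10.255.255.255)
  172.16.0.0/12 (172.16.0.0 - 172.31.255.255)
  192.168.0.0/16 (192.168.0.0 - 192.168.255.255)
Public (not in any RFC 1918 range)


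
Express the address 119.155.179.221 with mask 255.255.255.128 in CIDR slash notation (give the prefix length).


Binary: 11111111.11111111.11111111.10000000
Count leading 1s
Prefix: /25


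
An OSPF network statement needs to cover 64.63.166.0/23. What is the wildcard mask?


Subnet mask: 255.255.254.0
Wildcard = 255.255.255.255 - subnet mask
255 - 255 = 0
255 - 255 = 0
255 - 254 = 1
255 - 0 = 255
Wildcard: 0.0.1.255


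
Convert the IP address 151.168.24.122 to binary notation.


151 = 10010111
168 = 10101000
24 = 00011000
122 = 01111010
Binary: 10010111.10101000.00011000.01111010


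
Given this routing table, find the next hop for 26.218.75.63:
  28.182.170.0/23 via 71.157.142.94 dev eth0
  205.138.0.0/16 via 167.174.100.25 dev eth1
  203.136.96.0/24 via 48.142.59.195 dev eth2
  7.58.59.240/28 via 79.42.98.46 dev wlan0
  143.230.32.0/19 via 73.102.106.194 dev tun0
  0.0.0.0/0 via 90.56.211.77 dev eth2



Longest prefix match for 26.218.75.63:
  /23 28.182.170.0: no
  /16 205.138.0.0: no
  /24 203.136.96.0: no
  /28 7.58.59.240: no
  /19 143.230.32.0: no
  /0 0.0.0.0: MATCH
Selected: next-hop 90.56.211.77 via eth2 (matched /0)


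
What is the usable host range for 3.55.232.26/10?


Network: 3.0.0.0
Broadcast: 3.63.255.255
First usable = network + 1
Last usable = broadcast - 1
Range: 3.0.0.1 to 3.63.255.254


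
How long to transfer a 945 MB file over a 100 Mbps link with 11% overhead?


Effective throughput = 100 * (1 - 11/100) = 89 Mbps
File size in Mb = 945 * 8 = 7560 Mb
Time = 7560 / 89
Time = 84.9438 seconds


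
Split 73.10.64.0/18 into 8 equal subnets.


New prefix = 18 + 3 = 21
Each subnet has 2048 addresses
  73.10.64.0/21
  73.10.72.0/21
  73.10.80.0/21
  73.10.88.0/21
  73.10.96.0/21
  73.10.104.0/21
  73.10.112.0/21
  73.10.120.0/21
Subnets: 73.10.64.0/21, 73.10.72.0/21, 73.10.80.0/21, 73.10.88.0/21, 73.10.96.0/21, 73.10.104.0/21, 73.10.112.0/21, 73.10.120.0/21


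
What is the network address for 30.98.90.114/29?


IP:   00011110.01100010.01011010.01110010
Mask: 11111111.11111111.11111111.11111000
AND operation:
Net:  00011110.01100010.01011010.01110000
Network: 30.98.90.112/29


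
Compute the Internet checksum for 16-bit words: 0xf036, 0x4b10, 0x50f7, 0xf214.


Sum all words (with carry folding):
+ 0xf036 = 0xf036
+ 0x4b10 = 0x3b47
+ 0x50f7 = 0x8c3e
+ 0xf214 = 0x7e53
One's complement: ~0x7e53
Checksum = 0x81ac


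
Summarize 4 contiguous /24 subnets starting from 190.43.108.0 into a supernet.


Original prefix: /24
Number of subnets: 4 = 2^2
New prefix = 24 - 2 = 22
Supernet: 190.43.108.0/22


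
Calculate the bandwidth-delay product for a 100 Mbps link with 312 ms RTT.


BDP = bandwidth * RTT
= 100 Mbps * 312 ms
= 100 * 1e6 * 312 / 1000 bits
= 31200000 bits
= 3900000 bytes
= 3808.5938 KB
BDP = 31200000 bits (3900000 bytes)


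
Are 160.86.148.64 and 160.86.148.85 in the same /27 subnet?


Mask: 255.255.255.224
160.86.148.64 AND mask = 160.86.148.64
160.86.148.85 AND mask = 160.86.148.64
Yes, same subnet (160.86.148.64)


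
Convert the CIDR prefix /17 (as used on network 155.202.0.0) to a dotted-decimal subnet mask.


/17 means 17 network bits, 15 host bits
Binary: 11111111111111111000000000000000
Mask: 255.255.128.0


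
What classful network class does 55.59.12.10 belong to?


First octet: 55
Binary: 00110111
0xxxxxxx -> Class A (1-126)
Class A, default mask 255.0.0.0 (/8)


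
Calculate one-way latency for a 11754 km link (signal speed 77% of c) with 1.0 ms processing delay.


Speed = 0.77 * 3e5 km/s = 231000 km/s
Propagation delay = 11754 / 231000 = 0.0509 s = 50.8831 ms
Processing delay = 1.0 ms
Total one-way latency = 51.8831 ms


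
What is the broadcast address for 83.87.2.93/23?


Network: 83.87.2.0/23
Host bits = 9
Set all host bits to 1:
Broadcast: 83.87.3.255


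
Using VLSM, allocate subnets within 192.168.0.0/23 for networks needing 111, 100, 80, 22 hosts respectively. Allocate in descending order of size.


111 hosts -> /25 (126 usable): 192.168.0.0/25
100 hosts -> /25 (126 usable): 192.168.0.128/25
80 hosts -> /25 (126 usable): 192.168.1.0/25
22 hosts -> /27 (30 usable): 192.168.1.128/27
Allocation: 192.168.0.0/25 (111 hosts, 126 usable); 192.168.0.128/25 (100 hosts, 126 usable); 192.168.1.0/25 (80 hosts, 126 usable); 192.168.1.128/27 (22 hosts, 30 usable)


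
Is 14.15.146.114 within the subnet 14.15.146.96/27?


Subnet network: 14.15.146.96
Test IP AND mask: 14.15.146.96
Yes, 14.15.146.114 is in 14.15.146.96/27


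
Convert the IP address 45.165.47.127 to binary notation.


45 = 00101101
165 = 10100101
47 = 00101111
127 = 01111111
Binary: 00101101.10100101.00101111.01111111


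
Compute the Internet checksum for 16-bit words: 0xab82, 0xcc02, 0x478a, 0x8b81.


Sum all words (with carry folding):
+ 0xab82 = 0xab82
+ 0xcc02 = 0x7785
+ 0x478a = 0xbf0f
+ 0x8b81 = 0x4a91
One's complement: ~0x4a91
Checksum = 0xb56e


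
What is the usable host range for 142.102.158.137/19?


Network: 142.102.128.0
Broadcast: 142.102.159.255
First usable = network + 1
Last usable = broadcast - 1
Range: 142.102.128.1 to 142.102.159.254


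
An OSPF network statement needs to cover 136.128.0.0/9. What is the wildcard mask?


Subnet mask: 255.128.0.0
Wildcard = 255.255.255.255 - subnet mask
255 - 255 = 0
255 - 128 = 127
255 - 0 = 255
255 - 0 = 255
Wildcard: 0.127.255.255


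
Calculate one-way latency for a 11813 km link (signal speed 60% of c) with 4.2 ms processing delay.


Speed = 0.6 * 3e5 km/s = 180000 km/s
Propagation delay = 11813 / 180000 = 0.0656 s = 65.6278 ms
Processing delay = 4.2 ms
Total one-way latency = 69.8278 ms


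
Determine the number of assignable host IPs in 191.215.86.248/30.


Host bits = 32 - 30 = 2
Total addresses = 2^2 = 4
Usable = total - 2 (network and broadcast)
Usable hosts: 2


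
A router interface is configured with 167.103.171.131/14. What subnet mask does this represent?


/14 means 14 network bits, 18 host bits
Binary: 11111111111111000000000000000000
Mask: 255.252.0.0


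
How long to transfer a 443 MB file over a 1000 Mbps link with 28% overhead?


Effective throughput = 1000 * (1 - 28/100) = 720 Mbps
File size in Mb = 443 * 8 = 3544 Mb
Time = 3544 / 720
Time = 4.9222 seconds


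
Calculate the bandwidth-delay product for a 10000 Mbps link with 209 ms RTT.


BDP = bandwidth * RTT
= 10000 Mbps * 209 ms
= 10000 * 1e6 * 209 / 1000 bits
= 2090000000 bits
= 261250000 bytes
= 255126.9531 KB
BDP = 2090000000 bits (261250000 bytes)


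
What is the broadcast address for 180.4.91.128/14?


Network: 180.4.0.0/14
Host bits = 18
Set all host bits to 1:
Broadcast: 180.7.255.255


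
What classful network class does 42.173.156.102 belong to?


First octet: 42
Binary: 00101010
0xxxxxxx -> Class A (1-126)
Class A, default mask 255.0.0.0 (/8)


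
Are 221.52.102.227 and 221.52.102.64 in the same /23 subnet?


Mask: 255.255.254.0
221.52.102.227 AND mask = 221.52.102.0
221.52.102.64 AND mask = 221.52.102.0
Yes, same subnet (221.52.102.0)


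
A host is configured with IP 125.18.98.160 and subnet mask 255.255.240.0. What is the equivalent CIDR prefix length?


Binary: 11111111.11111111.11110000.00000000
Count leading 1s
Prefix: /20


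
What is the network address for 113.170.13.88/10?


IP:   01110001.10101010.00001101.01011000
Mask: 11111111.11000000.00000000.00000000
AND operation:
Net:  01110001.10000000.00000000.00000000
Network: 113.128.0.0/10


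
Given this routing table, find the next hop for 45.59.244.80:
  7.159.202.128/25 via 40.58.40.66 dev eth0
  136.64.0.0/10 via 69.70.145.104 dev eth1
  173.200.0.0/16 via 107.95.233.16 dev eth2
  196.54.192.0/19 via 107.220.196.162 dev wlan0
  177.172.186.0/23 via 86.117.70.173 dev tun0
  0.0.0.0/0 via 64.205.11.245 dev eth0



Longest prefix match for 45.59.244.80:
  /25 7.159.202.128: no
  /10 136.64.0.0: no
  /16 173.200.0.0: no
  /19 196.54.192.0: no
  /23 177.172.186.0: no
  /0 0.0.0.0: MATCH
Selected: next-hop 64.205.11.245 via eth0 (matched /0)


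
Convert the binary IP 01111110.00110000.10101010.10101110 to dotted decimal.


01111110 = 126
00110000 = 48
10101010 = 170
10101110 = 174
IP: 126.48.170.174


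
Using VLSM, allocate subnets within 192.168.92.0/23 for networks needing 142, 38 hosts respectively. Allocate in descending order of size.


142 hosts -> /24 (254 usable): 192.168.92.0/24
38 hosts -> /26 (62 usable): 192.168.93.0/26
Allocation: 192.168.92.0/24 (142 hosts, 254 usable); 192.168.93.0/26 (38 hosts, 62 usable)


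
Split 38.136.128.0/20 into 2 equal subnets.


New prefix = 20 + 1 = 21
Each subnet has 2048 addresses
  38.136.128.0/21
  38.136.136.0/21
Subnets: 38.136.128.0/21, 38.136.136.0/21


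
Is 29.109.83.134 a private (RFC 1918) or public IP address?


RFC 1918 private ranges:
  10.0.0.0/8 (10.0.0.0 - 10.255.255.255)
  172.16.0.0/12 (172.16.0.0 - 172.31.255.255)
  192.168.0.0/16 (192.168.0.0 - 192.168.255.255)
Public (not in any RFC 1918 range)


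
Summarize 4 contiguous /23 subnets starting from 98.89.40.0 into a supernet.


Original prefix: /23
Number of subnets: 4 = 2^2
New prefix = 23 - 2 = 21
Supernet: 98.89.40.0/21


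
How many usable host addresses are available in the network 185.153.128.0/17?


Host bits = 32 - 17 = 15
Total addresses = 2^15 = 32768
Usable = total - 2 (network and broadcast)
Usable hosts: 32766


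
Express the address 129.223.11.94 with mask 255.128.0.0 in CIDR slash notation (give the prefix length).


Binary: 11111111.10000000.00000000.00000000
Count leading 1s
Prefix: /9


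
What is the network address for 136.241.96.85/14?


IP:   10001000.11110001.01100000.01010101
Mask: 11111111.11111100.00000000.00000000
AND operation:
Net:  10001000.11110000.00000000.00000000
Network: 136.240.0.0/14


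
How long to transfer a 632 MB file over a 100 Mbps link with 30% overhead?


Effective throughput = 100 * (1 - 30/100) = 70 Mbps
File size in Mb = 632 * 8 = 5056 Mb
Time = 5056 / 70
Time = 72.2286 seconds


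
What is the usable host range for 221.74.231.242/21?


Network: 221.74.224.0
Broadcast: 221.74.231.255
First usable = network + 1
Last usable = broadcast - 1
Range: 221.74.224.1 to 221.74.231.254


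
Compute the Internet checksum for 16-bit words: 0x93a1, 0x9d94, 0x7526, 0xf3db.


Sum all words (with carry folding):
+ 0x93a1 = 0x93a1
+ 0x9d94 = 0x3136
+ 0x7526 = 0xa65c
+ 0xf3db = 0x9a38
One's complement: ~0x9a38
Checksum = 0x65c7


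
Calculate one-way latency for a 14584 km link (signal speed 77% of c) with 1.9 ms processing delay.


Speed = 0.77 * 3e5 km/s = 231000 km/s
Propagation delay = 14584 / 231000 = 0.0631 s = 63.1342 ms
Processing delay = 1.9 ms
Total one-way latency = 65.0342 ms


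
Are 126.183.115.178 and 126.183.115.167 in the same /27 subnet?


Mask: 255.255.255.224
126.183.115.178 AND mask = 126.183.115.160
126.183.115.167 AND mask = 126.183.115.160
Yes, same subnet (126.183.115.160)


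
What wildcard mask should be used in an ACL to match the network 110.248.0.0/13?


Subnet mask: 255.248.0.0
Wildcard = 255.255.255.255 - subnet mask
255 - 255 = 0
255 - 248 = 7
255 - 0 = 255
255 - 0 = 255
Wildcard: 0.7.255.255


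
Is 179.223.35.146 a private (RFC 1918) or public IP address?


RFC 1918 private ranges:
  10.0.0.0/8 (10.0.0.0 - 10.255.255.255)
  172.16.0.0/12 (172.16.0.0 - 172.31.255.255)
  192.168.0.0/16 (192.168.0.0 - 192.168.255.255)
Public (not in any RFC 1918 range)


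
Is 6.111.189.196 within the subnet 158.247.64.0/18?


Subnet network: 158.247.64.0
Test IP AND mask: 6.111.128.0
No, 6.111.189.196 is not in 158.247.64.0/18


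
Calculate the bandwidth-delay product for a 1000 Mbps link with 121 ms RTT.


BDP = bandwidth * RTT
= 1000 Mbps * 121 ms
= 1000 * 1e6 * 121 / 1000 bits
= 121000000 bits
= 15125000 bytes
= 14770.5078 KB
BDP = 121000000 bits (15125000 bytes)


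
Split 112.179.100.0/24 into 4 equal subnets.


New prefix = 24 + 2 = 26
Each subnet has 64 addresses
  112.179.100.0/26
  112.179.100.64/26
  112.179.100.128/26
  112.179.100.192/26
Subnets: 112.179.100.0/26, 112.179.100.64/26, 112.179.100.128/26, 112.179.100.192/26


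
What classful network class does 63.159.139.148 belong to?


First octet: 63
Binary: 00111111
0xxxxxxx -> Class A (1-126)
Class A, default mask 255.0.0.0 (/8)


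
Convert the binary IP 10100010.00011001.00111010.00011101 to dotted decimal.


10100010 = 162
00011001 = 25
00111010 = 58
00011101 = 29
IP: 162.25.58.29


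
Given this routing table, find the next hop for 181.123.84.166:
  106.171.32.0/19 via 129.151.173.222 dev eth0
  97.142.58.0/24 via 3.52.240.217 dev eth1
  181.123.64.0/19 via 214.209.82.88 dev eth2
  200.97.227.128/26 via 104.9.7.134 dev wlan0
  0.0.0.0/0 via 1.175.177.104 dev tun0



Longest prefix match for 181.123.84.166:
  /19 106.171.32.0: no
  /24 97.142.58.0: no
  /19 181.123.64.0: MATCH
  /26 200.97.227.128: no
  /0 0.0.0.0: MATCH
Selected: next-hop 214.209.82.88 via eth2 (matched /19)


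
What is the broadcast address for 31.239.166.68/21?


Network: 31.239.160.0/21
Host bits = 11
Set all host bits to 1:
Broadcast: 31.239.167.255


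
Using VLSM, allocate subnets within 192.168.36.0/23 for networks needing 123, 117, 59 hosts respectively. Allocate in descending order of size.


123 hosts -> /25 (126 usable): 192.168.36.0/25
117 hosts -> /25 (126 usable): 192.168.36.128/25
59 hosts -> /26 (62 usable): 192.168.37.0/26
Allocation: 192.168.36.0/25 (123 hosts, 126 usable); 192.168.36.128/25 (117 hosts, 126 usable); 192.168.37.0/26 (59 hosts, 62 usable)


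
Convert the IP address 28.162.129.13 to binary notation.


28 = 00011100
162 = 10100010
129 = 10000001
13 = 00001101
Binary: 00011100.10100010.10000001.00001101


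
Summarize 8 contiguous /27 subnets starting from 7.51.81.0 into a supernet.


Original prefix: /27
Number of subnets: 8 = 2^3
New prefix = 27 - 3 = 24
Supernet: 7.51.81.0/24


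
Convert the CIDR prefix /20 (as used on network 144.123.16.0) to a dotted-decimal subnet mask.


/20 means 20 network bits, 12 host bits
Binary: 11111111111111111111000000000000
Mask: 255.255.240.0


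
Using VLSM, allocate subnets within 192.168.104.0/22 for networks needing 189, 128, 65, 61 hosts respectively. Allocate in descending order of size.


189 hosts -> /24 (254 usable): 192.168.104.0/24
128 hosts -> /24 (254 usable): 192.168.105.0/24
65 hosts -> /25 (126 usable): 192.168.106.0/25
61 hosts -> /26 (62 usable): 192.168.106.128/26
Allocation: 192.168.104.0/24 (189 hosts, 254 usable); 192.168.105.0/24 (128 hosts, 254 usable); 192.168.106.0/25 (65 hosts, 126 usable); 192.168.106.128/26 (61 hosts, 62 usable)


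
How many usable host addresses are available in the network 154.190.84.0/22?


Host bits = 32 - 22 = 10
Total addresses = 2^10 = 1024
Usable = total - 2 (network and broadcast)
Usable hosts: 1022


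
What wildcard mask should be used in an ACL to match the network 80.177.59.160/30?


Subnet mask: 255.255.255.252
Wildcard = 255.255.255.255 - subnet mask
255 - 255 = 0
255 - 255 = 0
255 - 255 = 0
255 - 252 = 3
Wildcard: 0.0.0.3


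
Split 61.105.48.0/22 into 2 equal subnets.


New prefix = 22 + 1 = 23
Each subnet has 512 addresses
  61.105.48.0/23
  61.105.50.0/23
Subnets: 61.105.48.0/23, 61.105.50.0/23


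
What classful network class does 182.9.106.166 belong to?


First octet: 182
Binary: 10110110
10xxxxxx -> Class B (128-191)
Class B, default mask 255.255.0.0 (/16)


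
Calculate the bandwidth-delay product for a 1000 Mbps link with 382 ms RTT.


BDP = bandwidth * RTT
= 1000 Mbps * 382 ms
= 1000 * 1e6 * 382 / 1000 bits
= 382000000 bits
= 47750000 bytes
= 46630.8594 KB
BDP = 382000000 bits (47750000 bytes)


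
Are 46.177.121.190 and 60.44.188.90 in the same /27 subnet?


Mask: 255.255.255.224
46.177.121.190 AND mask = 46.177.121.160
60.44.188.90 AND mask = 60.44.188.64
No, different subnets (46.177.121.160 vs 60.44.188.64)


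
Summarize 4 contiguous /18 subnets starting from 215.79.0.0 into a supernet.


Original prefix: /18
Number of subnets: 4 = 2^2
New prefix = 18 - 2 = 16
Supernet: 215.79.0.0/16


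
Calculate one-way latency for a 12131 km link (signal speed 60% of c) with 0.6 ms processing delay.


Speed = 0.6 * 3e5 km/s = 180000 km/s
Propagation delay = 12131 / 180000 = 0.0674 s = 67.3944 ms
Processing delay = 0.6 ms
Total one-way latency = 67.9944 ms


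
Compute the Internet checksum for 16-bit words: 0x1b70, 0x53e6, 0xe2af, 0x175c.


Sum all words (with carry folding):
+ 0x1b70 = 0x1b70
+ 0x53e6 = 0x6f56
+ 0xe2af = 0x5206
+ 0x175c = 0x6962
One's complement: ~0x6962
Checksum = 0x969d


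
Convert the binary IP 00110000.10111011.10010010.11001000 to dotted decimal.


00110000 = 48
10111011 = 187
10010010 = 146
11001000 = 200
IP: 48.187.146.200


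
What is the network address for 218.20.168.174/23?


IP:   11011010.00010100.10101000.10101110
Mask: 11111111.11111111.11111110.00000000
AND operation:
Net:  11011010.00010100.10101000.00000000
Network: 218.20.168.0/23


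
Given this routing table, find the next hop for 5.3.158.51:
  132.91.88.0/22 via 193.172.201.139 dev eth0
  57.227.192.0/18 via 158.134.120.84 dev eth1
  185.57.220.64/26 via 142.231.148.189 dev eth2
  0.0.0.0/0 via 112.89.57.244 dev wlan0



Longest prefix match for 5.3.158.51:
  /22 132.91.88.0: no
  /18 57.227.192.0: no
  /26 185.57.220.64: no
  /0 0.0.0.0: MATCH
Selected: next-hop 112.89.57.244 via wlan0 (matched /0)


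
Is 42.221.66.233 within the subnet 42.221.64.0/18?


Subnet network: 42.221.64.0
Test IP AND mask: 42.221.64.0
Yes, 42.221.66.233 is in 42.221.64.0/18


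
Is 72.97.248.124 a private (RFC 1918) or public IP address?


RFC 1918 private ranges:
  10.0.0.0/8 (10.0.0.0 - 10.255.255.255)
  172.16.0.0/12 (172.16.0.0 - 172.31.255.255)
  192.168.0.0/16 (192.168.0.0 - 192.168.255.255)
Public (not in any RFC 1918 range)


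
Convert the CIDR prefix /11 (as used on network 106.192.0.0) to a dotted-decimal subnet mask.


/11 means 11 network bits, 21 host bits
Binary: 11111111111000000000000000000000
Mask: 255.224.0.0


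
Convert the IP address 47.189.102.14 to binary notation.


47 = 00101111
189 = 10111101
102 = 01100110
14 = 00001110
Binary: 00101111.10111101.01100110.00001110


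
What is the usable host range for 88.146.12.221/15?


Network: 88.146.0.0
Broadcast: 88.147.255.255
First usable = network + 1
Last usable = broadcast - 1
Range: 88.146.0.1 to 88.147.255.254


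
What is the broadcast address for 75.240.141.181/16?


Network: 75.240.0.0/16
Host bits = 16
Set all host bits to 1:
Broadcast: 75.240.255.255


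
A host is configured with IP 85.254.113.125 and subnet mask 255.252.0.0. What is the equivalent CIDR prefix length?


Binary: 11111111.11111100.00000000.00000000
Count leading 1s
Prefix: /14


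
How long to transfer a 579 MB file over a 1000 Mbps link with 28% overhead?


Effective throughput = 1000 * (1 - 28/100) = 720 Mbps
File size in Mb = 579 * 8 = 4632 Mb
Time = 4632 / 720
Time = 6.4333 seconds


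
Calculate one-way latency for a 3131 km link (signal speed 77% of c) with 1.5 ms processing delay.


Speed = 0.77 * 3e5 km/s = 231000 km/s
Propagation delay = 3131 / 231000 = 0.0136 s = 13.5541 ms
Processing delay = 1.5 ms
Total one-way latency = 15.0541 ms


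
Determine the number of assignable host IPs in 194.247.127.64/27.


Host bits = 32 - 27 = 5
Total addresses = 2^5 = 32
Usable = total - 2 (network and broadcast)
Usable hosts: 30


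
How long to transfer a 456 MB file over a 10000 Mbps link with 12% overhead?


Effective throughput = 10000 * (1 - 12/100) = 8800 Mbps
File size in Mb = 456 * 8 = 3648 Mb
Time = 3648 / 8800
Time = 0.4145 seconds


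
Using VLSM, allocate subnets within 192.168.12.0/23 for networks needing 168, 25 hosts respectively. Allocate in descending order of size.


168 hosts -> /24 (254 usable): 192.168.12.0/24
25 hosts -> /27 (30 usable): 192.168.13.0/27
Allocation: 192.168.12.0/24 (168 hosts, 254 usable); 192.168.13.0/27 (25 hosts, 30 usable)


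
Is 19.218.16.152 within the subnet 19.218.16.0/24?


Subnet network: 19.218.16.0
Test IP AND mask: 19.218.16.0
Yes, 19.218.16.152 is in 19.218.16.0/24


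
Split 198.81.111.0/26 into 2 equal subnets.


New prefix = 26 + 1 = 27
Each subnet has 32 addresses
  198.81.111.0/27
  198.81.111.32/27
Subnets: 198.81.111.0/27, 198.81.111.32/27


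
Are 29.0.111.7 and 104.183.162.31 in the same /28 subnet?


Mask: 255.255.255.240
29.0.111.7 AND mask = 29.0.111.0
104.183.162.31 AND mask = 104.183.162.16
No, different subnets (29.0.111.0 vs 104.183.162.16)


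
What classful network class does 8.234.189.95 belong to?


First octet: 8
Binary: 00001000
0xxxxxxx -> Class A (1-126)
Class A, default mask 255.0.0.0 (/8)


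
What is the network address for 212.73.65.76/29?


IP:   11010100.01001001.01000001.01001100
Mask: 11111111.11111111.11111111.11111000
AND operation:
Net:  11010100.01001001.01000001.01001000
Network: 212.73.65.72/29


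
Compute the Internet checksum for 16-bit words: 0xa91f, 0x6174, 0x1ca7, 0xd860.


Sum all words (with carry folding):
+ 0xa91f = 0xa91f
+ 0x6174 = 0x0a94
+ 0x1ca7 = 0x273b
+ 0xd860 = 0xff9b
One's complement: ~0xff9b
Checksum = 0x0064


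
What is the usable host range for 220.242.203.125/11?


Network: 220.224.0.0
Broadcast: 220.255.255.255
First usable = network + 1
Last usable = broadcast - 1
Range: 220.224.0.1 to 220.255.255.254


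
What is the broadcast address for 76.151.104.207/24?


Network: 76.151.104.0/24
Host bits = 8
Set all host bits to 1:
Broadcast: 76.151.104.255


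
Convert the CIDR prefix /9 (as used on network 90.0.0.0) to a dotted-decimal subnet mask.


/9 means 9 network bits, 23 host bits
Binary: 11111111100000000000000000000000
Mask: 255.128.0.0


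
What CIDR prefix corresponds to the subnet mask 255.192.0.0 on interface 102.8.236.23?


Binary: 11111111.11000000.00000000.00000000
Count leading 1s
Prefix: /10


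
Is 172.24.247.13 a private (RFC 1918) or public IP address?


RFC 1918 private ranges:
  10.0.0.0/8 (10.0.0.0 - 10.255.255.255)
  172.16.0.0/12 (172.16.0.0 - 172.31.255.255)
  192.168.0.0/16 (192.168.0.0 - 192.168.255.255)
Private (in 172.16.0.0/12)


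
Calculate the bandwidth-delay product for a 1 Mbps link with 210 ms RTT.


BDP = bandwidth * RTT
= 1 Mbps * 210 ms
= 1 * 1e6 * 210 / 1000 bits
= 210000 bits
= 26250 bytes
= 25.6348 KB
BDP = 210000 bits (26250 bytes)


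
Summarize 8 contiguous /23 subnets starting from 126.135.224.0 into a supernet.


Original prefix: /23
Number of subnets: 8 = 2^3
New prefix = 23 - 3 = 20
Supernet: 126.135.224.0/20


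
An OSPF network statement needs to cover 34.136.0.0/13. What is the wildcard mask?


Subnet mask: 255.248.0.0
Wildcard = 255.255.255.255 - subnet mask
255 - 255 = 0
255 - 248 = 7
255 - 0 = 255
255 - 0 = 255
Wildcard: 0.7.255.255


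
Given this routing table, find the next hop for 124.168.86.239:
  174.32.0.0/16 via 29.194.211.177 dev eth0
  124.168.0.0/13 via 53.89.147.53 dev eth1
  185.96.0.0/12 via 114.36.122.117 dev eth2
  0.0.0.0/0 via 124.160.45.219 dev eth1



Longest prefix match for 124.168.86.239:
  /16 174.32.0.0: no
  /13 124.168.0.0: MATCH
  /12 185.96.0.0: no
  /0 0.0.0.0: MATCH
Selected: next-hop 53.89.147.53 via eth1 (matched /13)


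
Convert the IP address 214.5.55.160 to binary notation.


214 = 11010110
5 = 00000101
55 = 00110111
160 = 10100000
Binary: 11010110.00000101.00110111.10100000


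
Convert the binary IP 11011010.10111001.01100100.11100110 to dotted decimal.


11011010 = 218
10111001 = 185
01100100 = 100
11100110 = 230
IP: 218.185.100.230


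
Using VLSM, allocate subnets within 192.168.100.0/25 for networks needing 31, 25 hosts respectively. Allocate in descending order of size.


31 hosts -> /26 (62 usable): 192.168.100.0/26
25 hosts -> /27 (30 usable): 192.168.100.64/27
Allocation: 192.168.100.0/26 (31 hosts, 62 usable); 192.168.100.64/27 (25 hosts, 30 usable)


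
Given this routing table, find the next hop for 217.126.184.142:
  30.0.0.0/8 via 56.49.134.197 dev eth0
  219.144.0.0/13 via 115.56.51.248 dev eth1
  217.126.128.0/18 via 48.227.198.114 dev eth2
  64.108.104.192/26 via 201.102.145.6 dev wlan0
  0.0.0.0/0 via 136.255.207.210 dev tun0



Longest prefix match for 217.126.184.142:
  /8 30.0.0.0: no
  /13 219.144.0.0: no
  /18 217.126.128.0: MATCH
  /26 64.108.104.192: no
  /0 0.0.0.0: MATCH
Selected: next-hop 48.227.198.114 via eth2 (matched /18)


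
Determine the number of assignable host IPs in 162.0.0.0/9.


Host bits = 32 - 9 = 23
Total addresses = 2^23 = 8388608
Usable = total - 2 (network and broadcast)
Usable hosts: 8388606


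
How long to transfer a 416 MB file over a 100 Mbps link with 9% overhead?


Effective throughput = 100 * (1 - 9/100) = 91 Mbps
File size in Mb = 416 * 8 = 3328 Mb
Time = 3328 / 91
Time = 36.5714 seconds


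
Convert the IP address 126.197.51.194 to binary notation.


126 = 01111110
197 = 11000101
51 = 00110011
194 = 11000010
Binary: 01111110.11000101.00110011.11000010


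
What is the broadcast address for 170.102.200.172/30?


Network: 170.102.200.172/30
Host bits = 2
Set all host bits to 1:
Broadcast: 170.102.200.175


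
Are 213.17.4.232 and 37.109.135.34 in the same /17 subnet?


Mask: 255.255.128.0
213.17.4.232 AND mask = 213.17.0.0
37.109.135.34 AND mask = 37.109.128.0
No, different subnets (213.17.0.0 vs 37.109.128.0)


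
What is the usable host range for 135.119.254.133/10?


Network: 135.64.0.0
Broadcast: 135.127.255.255
First usable = network + 1
Last usable = broadcast - 1
Range: 135.64.0.1 to 135.127.255.254


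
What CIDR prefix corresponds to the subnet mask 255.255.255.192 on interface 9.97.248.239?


Binary: 11111111.11111111.11111111.11000000
Count leading 1s
Prefix: /26


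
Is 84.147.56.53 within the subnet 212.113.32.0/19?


Subnet network: 212.113.32.0
Test IP AND mask: 84.147.32.0
No, 84.147.56.53 is not in 212.113.32.0/19


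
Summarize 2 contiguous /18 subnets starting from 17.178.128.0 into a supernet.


Original prefix: /18
Number of subnets: 2 = 2^1
New prefix = 18 - 1 = 17
Supernet: 17.178.128.0/17


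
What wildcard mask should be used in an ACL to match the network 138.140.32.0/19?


Subnet mask: 255.255.224.0
Wildcard = 255.255.255.255 - subnet mask
255 - 255 = 0
255 - 255 = 0
255 - 224 = 31
255 - 0 = 255
Wildcard: 0.0.31.255


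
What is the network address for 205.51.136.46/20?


IP:   11001101.00110011.10001000.00101110
Mask: 11111111.11111111.11110000.00000000
AND operation:
Net:  11001101.00110011.10000000.00000000
Network: 205.51.128.0/20


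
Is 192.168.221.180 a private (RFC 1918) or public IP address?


RFC 1918 private ranges:
  10.0.0.0/8 (10.0.0.0 - 10.255.255.255)
  172.16.0.0/12 (172.16.0.0 - 172.31.255.255)
  192.168.0.0/16 (192.168.0.0 - 192.168.255.255)
Private (in 192.168.0.0/16)


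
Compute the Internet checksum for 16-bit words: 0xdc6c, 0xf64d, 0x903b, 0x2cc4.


Sum all words (with carry folding):
+ 0xdc6c = 0xdc6c
+ 0xf64d = 0xd2ba
+ 0x903b = 0x62f6
+ 0x2cc4 = 0x8fba
One's complement: ~0x8fba
Checksum = 0x7045


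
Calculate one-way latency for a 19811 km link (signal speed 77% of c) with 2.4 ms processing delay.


Speed = 0.77 * 3e5 km/s = 231000 km/s
Propagation delay = 19811 / 231000 = 0.0858 s = 85.7619 ms
Processing delay = 2.4 ms
Total one-way latency = 88.1619 ms


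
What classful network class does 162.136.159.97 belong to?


First octet: 162
Binary: 10100010
10xxxxxx -> Class B (128-191)
Class B, default mask 255.255.0.0 (/16)


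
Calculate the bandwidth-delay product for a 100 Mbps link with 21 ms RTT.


BDP = bandwidth * RTT
= 100 Mbps * 21 ms
= 100 * 1e6 * 21 / 1000 bits
= 2100000 bits
= 262500 bytes
= 256.3477 KB
BDP = 2100000 bits (262500 bytes)


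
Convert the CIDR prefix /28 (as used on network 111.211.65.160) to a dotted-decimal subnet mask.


/28 means 28 network bits, 4 host bits
Binary: 11111111111111111111111111110000
Mask: 255.255.255.240


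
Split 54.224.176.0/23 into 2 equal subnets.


New prefix = 23 + 1 = 24
Each subnet has 256 addresses
  54.224.176.0/24
  54.224.177.0/24
Subnets: 54.224.176.0/24, 54.224.177.0/24


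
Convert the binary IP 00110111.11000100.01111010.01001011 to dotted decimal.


00110111 = 55
11000100 = 196
01111010 = 122
01001011 = 75
IP: 55.196.122.75


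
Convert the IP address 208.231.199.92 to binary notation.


208 = 11010000
231 = 11100111
199 = 11000111
92 = 01011100
Binary: 11010000.11100111.11000111.01011100


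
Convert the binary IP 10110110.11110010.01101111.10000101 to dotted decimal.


10110110 = 182
11110010 = 242
01101111 = 111
10000101 = 133
IP: 182.242.111.133


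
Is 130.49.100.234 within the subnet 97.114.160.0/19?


Subnet network: 97.114.160.0
Test IP AND mask: 130.49.96.0
No, 130.49.100.234 is not in 97.114.160.0/19


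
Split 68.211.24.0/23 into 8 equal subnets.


New prefix = 23 + 3 = 26
Each subnet has 64 addresses
  68.211.24.0/26
  68.211.24.64/26
  68.211.24.128/26
  68.211.24.192/26
  68.211.25.0/26
  68.211.25.64/26
  68.211.25.128/26
  68.211.25.192/26
Subnets: 68.211.24.0/26, 68.211.24.64/26, 68.211.24.128/26, 68.211.24.192/26, 68.211.25.0/26, 68.211.25.64/26, 68.211.25.128/26, 68.211.25.192/26


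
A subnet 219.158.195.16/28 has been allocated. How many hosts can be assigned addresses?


Host bits = 32 - 28 = 4
Total addresses = 2^4 = 16
Usable = total - 2 (network and broadcast)
Usable hosts: 14


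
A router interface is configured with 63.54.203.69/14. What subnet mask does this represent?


/14 means 14 network bits, 18 host bits
Binary: 11111111111111000000000000000000
Mask: 255.252.0.0


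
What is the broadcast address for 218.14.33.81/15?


Network: 218.14.0.0/15
Host bits = 17
Set all host bits to 1:
Broadcast: 218.15.255.255


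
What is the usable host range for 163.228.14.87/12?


Network: 163.224.0.0
Broadcast: 163.239.255.255
First usable = network + 1
Last usable = broadcast - 1
Range: 163.224.0.1 to 163.239.255.254


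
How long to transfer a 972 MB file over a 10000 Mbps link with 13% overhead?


Effective throughput = 10000 * (1 - 13/100) = 8700 Mbps
File size in Mb = 972 * 8 = 7776 Mb
Time = 7776 / 8700
Time = 0.8938 seconds


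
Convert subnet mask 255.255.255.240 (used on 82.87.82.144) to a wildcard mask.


Subnet mask: 255.255.255.240
Wildcard = 255.255.255.255 - subnet mask
255 - 255 = 0
255 - 255 = 0
255 - 255 = 0
255 - 240 = 15
Wildcard: 0.0.0.15


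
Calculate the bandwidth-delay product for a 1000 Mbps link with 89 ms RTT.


BDP = bandwidth * RTT
= 1000 Mbps * 89 ms
= 1000 * 1e6 * 89 / 1000 bits
= 89000000 bits
= 11125000 bytes
= 10864.2578 KB
BDP = 89000000 bits (11125000 bytes)


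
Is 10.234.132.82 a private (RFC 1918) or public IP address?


RFC 1918 private ranges:
  10.0.0.0/8 (10.0.0.0 - 10.255.255.255)
  172.16.0.0/12 (172.16.0.0 - 172.31.255.255)
  192.168.0.0/16 (192.168.0.0 - 192.168.255.255)
Private (in 10.0.0.0/8)
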